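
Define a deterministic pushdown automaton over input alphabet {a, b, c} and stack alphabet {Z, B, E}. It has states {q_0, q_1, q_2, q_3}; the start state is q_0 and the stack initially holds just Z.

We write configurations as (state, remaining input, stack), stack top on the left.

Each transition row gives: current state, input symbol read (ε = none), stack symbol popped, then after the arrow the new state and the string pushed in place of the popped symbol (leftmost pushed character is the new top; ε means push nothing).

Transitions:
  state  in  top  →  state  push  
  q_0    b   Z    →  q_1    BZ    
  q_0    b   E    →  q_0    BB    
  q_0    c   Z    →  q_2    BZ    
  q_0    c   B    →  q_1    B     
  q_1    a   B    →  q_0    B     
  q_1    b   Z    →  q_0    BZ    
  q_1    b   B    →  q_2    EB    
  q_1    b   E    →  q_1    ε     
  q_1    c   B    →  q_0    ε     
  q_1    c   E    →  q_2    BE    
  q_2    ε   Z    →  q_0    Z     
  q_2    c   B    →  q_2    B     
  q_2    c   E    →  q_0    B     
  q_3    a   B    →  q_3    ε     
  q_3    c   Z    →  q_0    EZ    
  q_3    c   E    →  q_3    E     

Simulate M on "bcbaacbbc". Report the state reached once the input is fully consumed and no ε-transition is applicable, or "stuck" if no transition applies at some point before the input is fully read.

stuck

(q_0, bcbaacbbc, Z) ⊢ (q_1, cbaacbbc, BZ) ⊢ (q_0, baacbbc, Z) ⊢ (q_1, aacbbc, BZ) ⊢ (q_0, acbbc, BZ)
No transition for (q_0, a, top B); M blocks with input acbbc remaining.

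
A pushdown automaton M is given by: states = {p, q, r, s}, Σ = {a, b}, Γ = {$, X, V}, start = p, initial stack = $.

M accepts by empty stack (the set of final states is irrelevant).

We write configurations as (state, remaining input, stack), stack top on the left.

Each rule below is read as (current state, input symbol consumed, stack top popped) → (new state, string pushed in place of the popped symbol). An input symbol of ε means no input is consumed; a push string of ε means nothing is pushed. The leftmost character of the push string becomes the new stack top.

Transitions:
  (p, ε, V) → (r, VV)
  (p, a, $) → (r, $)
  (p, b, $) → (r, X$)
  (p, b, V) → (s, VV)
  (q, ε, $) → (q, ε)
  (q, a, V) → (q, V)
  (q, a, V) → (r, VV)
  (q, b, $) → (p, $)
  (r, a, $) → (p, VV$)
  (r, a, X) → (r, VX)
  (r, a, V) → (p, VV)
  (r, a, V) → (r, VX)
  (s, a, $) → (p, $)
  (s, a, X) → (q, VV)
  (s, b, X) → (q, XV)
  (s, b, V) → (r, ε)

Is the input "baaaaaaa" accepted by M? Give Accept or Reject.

Reject

No computation consumes all input and empties the stack.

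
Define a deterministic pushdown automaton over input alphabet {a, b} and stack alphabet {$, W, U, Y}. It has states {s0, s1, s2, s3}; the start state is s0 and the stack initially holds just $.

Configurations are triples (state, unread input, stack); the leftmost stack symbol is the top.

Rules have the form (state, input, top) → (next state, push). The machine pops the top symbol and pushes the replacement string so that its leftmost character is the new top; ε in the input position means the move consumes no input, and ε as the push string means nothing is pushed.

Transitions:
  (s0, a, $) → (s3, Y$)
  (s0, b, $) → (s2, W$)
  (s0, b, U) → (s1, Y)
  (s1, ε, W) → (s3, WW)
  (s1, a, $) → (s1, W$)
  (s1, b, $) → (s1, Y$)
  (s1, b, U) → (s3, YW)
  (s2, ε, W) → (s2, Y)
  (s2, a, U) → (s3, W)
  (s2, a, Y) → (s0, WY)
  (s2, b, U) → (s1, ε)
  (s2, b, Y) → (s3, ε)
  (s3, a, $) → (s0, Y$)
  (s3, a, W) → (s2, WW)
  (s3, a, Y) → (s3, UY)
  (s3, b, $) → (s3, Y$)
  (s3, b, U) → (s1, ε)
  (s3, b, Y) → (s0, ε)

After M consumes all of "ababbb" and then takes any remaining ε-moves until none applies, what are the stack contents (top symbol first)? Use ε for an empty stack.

$

(s0, ababbb, $) ⊢ (s3, babbb, Y$) ⊢ (s0, abbb, $) ⊢ (s3, bbb, Y$) ⊢ (s0, bb, $) ⊢ (s2, b, W$) ⊢ (s2, b, Y$) ⊢ (s3, ε, $)
All input consumed in state s3 with stack $.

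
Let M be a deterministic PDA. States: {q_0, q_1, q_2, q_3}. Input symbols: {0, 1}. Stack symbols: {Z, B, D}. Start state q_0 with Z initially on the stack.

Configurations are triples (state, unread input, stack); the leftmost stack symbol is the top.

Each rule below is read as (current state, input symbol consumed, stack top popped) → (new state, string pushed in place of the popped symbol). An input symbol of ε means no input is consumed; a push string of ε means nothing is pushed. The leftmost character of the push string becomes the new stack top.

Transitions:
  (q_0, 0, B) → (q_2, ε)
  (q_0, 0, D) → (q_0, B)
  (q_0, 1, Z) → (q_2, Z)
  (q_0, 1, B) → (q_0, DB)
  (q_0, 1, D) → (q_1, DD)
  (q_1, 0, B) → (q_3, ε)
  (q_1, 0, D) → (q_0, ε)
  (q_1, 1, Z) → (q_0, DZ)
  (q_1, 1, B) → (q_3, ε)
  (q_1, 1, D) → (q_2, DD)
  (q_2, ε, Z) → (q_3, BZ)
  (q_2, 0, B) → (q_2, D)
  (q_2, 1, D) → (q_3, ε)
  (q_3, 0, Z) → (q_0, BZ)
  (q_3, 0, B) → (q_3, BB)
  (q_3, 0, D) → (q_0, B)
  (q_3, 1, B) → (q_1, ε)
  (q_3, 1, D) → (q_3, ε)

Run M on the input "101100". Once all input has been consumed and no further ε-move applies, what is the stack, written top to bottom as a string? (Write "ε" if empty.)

(q_0, 101100, Z)
  read 1, top Z: go to q_2, push Z → (q_2, 01100, Z)
  ε-move, top Z: go to q_3, push BZ → (q_3, 01100, BZ)
  read 0, top B: go to q_3, push BB → (q_3, 1100, BBZ)
  read 1, top B: go to q_1, push ε → (q_1, 100, BZ)
  read 1, top B: go to q_3, push ε → (q_3, 00, Z)
  read 0, top Z: go to q_0, push BZ → (q_0, 0, BZ)
  read 0, top B: go to q_2, push ε → (q_2, ε, Z)
  ε-move, top Z: go to q_3, push BZ → (q_3, ε, BZ)
All input consumed in state q_3 with stack BZ.

BZ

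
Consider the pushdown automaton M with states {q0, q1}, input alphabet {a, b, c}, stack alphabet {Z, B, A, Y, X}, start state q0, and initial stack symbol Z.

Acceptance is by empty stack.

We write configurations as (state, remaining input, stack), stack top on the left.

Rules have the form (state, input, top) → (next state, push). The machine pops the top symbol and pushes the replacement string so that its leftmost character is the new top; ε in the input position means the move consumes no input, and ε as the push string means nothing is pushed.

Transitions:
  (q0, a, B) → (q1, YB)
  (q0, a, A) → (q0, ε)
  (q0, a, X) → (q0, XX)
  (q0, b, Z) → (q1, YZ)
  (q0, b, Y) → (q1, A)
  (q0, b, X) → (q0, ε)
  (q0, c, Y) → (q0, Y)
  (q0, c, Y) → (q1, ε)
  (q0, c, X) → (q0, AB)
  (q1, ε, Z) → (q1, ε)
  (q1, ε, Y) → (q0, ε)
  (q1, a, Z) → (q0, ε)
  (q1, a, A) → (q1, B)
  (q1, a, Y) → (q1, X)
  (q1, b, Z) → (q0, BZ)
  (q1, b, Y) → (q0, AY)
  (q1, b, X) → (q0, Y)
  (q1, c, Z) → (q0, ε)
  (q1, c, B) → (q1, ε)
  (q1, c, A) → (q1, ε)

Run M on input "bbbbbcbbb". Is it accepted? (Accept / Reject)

No computation consumes all input and empties the stack.

Reject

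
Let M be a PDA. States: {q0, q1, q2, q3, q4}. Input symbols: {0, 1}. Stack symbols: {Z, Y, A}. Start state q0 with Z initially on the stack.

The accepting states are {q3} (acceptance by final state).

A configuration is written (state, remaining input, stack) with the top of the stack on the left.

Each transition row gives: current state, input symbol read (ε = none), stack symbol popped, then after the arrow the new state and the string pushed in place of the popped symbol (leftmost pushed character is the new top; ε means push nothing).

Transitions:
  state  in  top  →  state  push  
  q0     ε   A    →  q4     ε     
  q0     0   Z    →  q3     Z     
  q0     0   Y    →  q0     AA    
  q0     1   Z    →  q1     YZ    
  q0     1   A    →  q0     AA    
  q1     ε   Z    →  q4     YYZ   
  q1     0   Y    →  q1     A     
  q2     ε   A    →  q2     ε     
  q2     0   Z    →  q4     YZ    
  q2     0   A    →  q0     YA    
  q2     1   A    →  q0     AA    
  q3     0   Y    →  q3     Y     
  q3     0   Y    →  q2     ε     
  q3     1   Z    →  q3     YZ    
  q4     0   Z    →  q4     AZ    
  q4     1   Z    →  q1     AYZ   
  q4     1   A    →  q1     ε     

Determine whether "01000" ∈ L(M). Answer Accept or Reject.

One accepting computation: (q0, 01000, Z) ⊢ (q3, 1000, Z) ⊢ (q3, 000, YZ) ⊢ (q3, 00, YZ) ⊢ (q3, 0, YZ) ⊢ (q3, ε, YZ)
All input consumed and state q3 ∈ F.

Accept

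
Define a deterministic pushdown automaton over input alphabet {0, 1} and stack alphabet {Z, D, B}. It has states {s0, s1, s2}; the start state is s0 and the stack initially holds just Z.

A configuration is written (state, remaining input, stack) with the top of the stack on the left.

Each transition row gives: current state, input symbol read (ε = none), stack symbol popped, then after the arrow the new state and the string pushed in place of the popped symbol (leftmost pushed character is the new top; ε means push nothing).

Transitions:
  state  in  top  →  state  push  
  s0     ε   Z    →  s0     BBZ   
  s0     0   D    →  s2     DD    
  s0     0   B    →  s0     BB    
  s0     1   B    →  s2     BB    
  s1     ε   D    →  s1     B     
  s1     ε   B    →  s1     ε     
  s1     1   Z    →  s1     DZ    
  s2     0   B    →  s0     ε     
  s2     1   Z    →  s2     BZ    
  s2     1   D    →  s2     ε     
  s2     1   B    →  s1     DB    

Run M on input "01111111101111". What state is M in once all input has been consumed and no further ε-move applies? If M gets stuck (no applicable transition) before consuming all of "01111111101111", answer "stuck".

stuck

(s0, 01111111101111, Z)
  ε-move, top Z: go to s0, push BBZ → (s0, 01111111101111, BBZ)
  read 0, top B: go to s0, push BB → (s0, 1111111101111, BBBZ)
  read 1, top B: go to s2, push BB → (s2, 111111101111, BBBBZ)
  read 1, top B: go to s1, push DB → (s1, 11111101111, DBBBBZ)
  ε-move, top D: go to s1, push B → (s1, 11111101111, BBBBBZ)
  ε-move, top B: go to s1, push ε → (s1, 11111101111, BBBBZ)
  ε-move, top B: go to s1, push ε → (s1, 11111101111, BBBZ)
  ε-move, top B: go to s1, push ε → (s1, 11111101111, BBZ)
  ε-move, top B: go to s1, push ε → (s1, 11111101111, BZ)
  ε-move, top B: go to s1, push ε → (s1, 11111101111, Z)
  read 1, top Z: go to s1, push DZ → (s1, 1111101111, DZ)
  ε-move, top D: go to s1, push B → (s1, 1111101111, BZ)
  ε-move, top B: go to s1, push ε → (s1, 1111101111, Z)
  read 1, top Z: go to s1, push DZ → (s1, 111101111, DZ)
  ε-move, top D: go to s1, push B → (s1, 111101111, BZ)
  ε-move, top B: go to s1, push ε → (s1, 111101111, Z)
  read 1, top Z: go to s1, push DZ → (s1, 11101111, DZ)
  ε-move, top D: go to s1, push B → (s1, 11101111, BZ)
  ε-move, top B: go to s1, push ε → (s1, 11101111, Z)
  read 1, top Z: go to s1, push DZ → (s1, 1101111, DZ)
  ε-move, top D: go to s1, push B → (s1, 1101111, BZ)
  ε-move, top B: go to s1, push ε → (s1, 1101111, Z)
  read 1, top Z: go to s1, push DZ → (s1, 101111, DZ)
  ε-move, top D: go to s1, push B → (s1, 101111, BZ)
  ε-move, top B: go to s1, push ε → (s1, 101111, Z)
  read 1, top Z: go to s1, push DZ → (s1, 01111, DZ)
  ε-move, top D: go to s1, push B → (s1, 01111, BZ)
  ε-move, top B: go to s1, push ε → (s1, 01111, Z)
No transition for (s1, 0, top Z); M blocks with input 01111 remaining.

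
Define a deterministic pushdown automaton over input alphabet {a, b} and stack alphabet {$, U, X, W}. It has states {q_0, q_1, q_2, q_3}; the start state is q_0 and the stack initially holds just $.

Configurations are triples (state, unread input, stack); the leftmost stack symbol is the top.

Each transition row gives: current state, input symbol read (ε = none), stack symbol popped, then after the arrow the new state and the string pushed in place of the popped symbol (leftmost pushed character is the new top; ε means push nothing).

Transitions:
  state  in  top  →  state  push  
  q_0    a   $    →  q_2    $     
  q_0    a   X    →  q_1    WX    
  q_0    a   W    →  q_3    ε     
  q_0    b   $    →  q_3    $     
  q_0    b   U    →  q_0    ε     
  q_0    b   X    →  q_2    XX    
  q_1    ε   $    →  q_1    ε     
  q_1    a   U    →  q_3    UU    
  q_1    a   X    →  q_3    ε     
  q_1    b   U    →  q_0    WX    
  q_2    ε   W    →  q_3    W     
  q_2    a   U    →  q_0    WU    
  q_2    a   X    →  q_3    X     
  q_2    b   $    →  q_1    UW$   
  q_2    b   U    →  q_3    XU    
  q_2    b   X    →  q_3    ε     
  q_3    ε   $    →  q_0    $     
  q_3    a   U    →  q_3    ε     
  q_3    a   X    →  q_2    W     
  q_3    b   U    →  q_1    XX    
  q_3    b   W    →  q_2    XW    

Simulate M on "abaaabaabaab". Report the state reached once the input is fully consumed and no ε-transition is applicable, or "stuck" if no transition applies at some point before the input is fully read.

(q_0, abaaabaabaab, $)
  read a, top $: go to q_2, push $ → (q_2, baaabaabaab, $)
  read b, top $: go to q_1, push UW$ → (q_1, aaabaabaab, UW$)
  read a, top U: go to q_3, push UU → (q_3, aabaabaab, UUW$)
  read a, top U: go to q_3, push ε → (q_3, abaabaab, UW$)
  read a, top U: go to q_3, push ε → (q_3, baabaab, W$)
  read b, top W: go to q_2, push XW → (q_2, aabaab, XW$)
  read a, top X: go to q_3, push X → (q_3, abaab, XW$)
  read a, top X: go to q_2, push W → (q_2, baab, WW$)
  ε-move, top W: go to q_3, push W → (q_3, baab, WW$)
  read b, top W: go to q_2, push XW → (q_2, aab, XWW$)
  read a, top X: go to q_3, push X → (q_3, ab, XWW$)
  read a, top X: go to q_2, push W → (q_2, b, WWW$)
  ε-move, top W: go to q_3, push W → (q_3, b, WWW$)
  read b, top W: go to q_2, push XW → (q_2, ε, XWWW$)
All input consumed; M is in state q_2.

q_2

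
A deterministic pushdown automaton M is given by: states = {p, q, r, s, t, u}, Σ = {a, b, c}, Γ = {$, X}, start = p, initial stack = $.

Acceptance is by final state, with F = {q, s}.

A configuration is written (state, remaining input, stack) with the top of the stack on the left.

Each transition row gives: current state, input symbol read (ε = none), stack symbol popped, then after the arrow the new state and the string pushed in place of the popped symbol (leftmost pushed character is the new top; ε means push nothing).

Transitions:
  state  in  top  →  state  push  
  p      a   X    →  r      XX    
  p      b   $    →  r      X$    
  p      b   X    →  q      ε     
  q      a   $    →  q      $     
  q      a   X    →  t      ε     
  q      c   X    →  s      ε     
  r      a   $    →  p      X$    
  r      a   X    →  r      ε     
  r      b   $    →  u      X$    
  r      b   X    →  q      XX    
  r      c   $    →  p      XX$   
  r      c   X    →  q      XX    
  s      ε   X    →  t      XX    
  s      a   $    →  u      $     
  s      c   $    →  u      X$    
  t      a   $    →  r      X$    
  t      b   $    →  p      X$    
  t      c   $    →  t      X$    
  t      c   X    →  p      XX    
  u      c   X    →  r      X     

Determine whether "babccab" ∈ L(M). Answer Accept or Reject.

(p, babccab, $)
  read b, top $: go to r, push X$ → (r, abccab, X$)
  read a, top X: go to r, push ε → (r, bccab, $)
  read b, top $: go to u, push X$ → (u, ccab, X$)
  read c, top X: go to r, push X → (r, cab, X$)
  read c, top X: go to q, push XX → (q, ab, XX$)
  read a, top X: go to t, push ε → (t, b, X$)
No transition applies at (t, b, X$); input not fully consumed.

Reject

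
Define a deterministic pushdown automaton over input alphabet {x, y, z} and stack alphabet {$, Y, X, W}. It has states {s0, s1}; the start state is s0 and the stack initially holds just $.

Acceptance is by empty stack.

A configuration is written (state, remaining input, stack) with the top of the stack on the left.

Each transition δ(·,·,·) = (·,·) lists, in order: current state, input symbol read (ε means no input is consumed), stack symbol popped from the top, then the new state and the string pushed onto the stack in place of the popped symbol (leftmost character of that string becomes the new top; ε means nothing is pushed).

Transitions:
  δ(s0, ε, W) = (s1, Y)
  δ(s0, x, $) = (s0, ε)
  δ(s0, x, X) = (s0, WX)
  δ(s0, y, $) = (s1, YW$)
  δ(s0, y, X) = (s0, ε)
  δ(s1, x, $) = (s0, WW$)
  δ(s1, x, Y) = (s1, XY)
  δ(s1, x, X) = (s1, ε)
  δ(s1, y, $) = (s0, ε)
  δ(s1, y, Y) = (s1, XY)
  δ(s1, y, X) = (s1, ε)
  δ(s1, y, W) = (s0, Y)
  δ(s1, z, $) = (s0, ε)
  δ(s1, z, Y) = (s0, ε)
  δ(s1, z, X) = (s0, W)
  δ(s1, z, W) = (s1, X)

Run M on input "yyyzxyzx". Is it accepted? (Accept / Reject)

Accept

(s0, yyyzxyzx, $)
  read y, top $: go to s1, push YW$ → (s1, yyzxyzx, YW$)
  read y, top Y: go to s1, push XY → (s1, yzxyzx, XYW$)
  read y, top X: go to s1, push ε → (s1, zxyzx, YW$)
  read z, top Y: go to s0, push ε → (s0, xyzx, W$)
  ε-move, top W: go to s1, push Y → (s1, xyzx, Y$)
  read x, top Y: go to s1, push XY → (s1, yzx, XY$)
  read y, top X: go to s1, push ε → (s1, zx, Y$)
  read z, top Y: go to s0, push ε → (s0, x, $)
  read x, top $: go to s0, push ε → (s0, ε, ε)
All input consumed and the stack is empty.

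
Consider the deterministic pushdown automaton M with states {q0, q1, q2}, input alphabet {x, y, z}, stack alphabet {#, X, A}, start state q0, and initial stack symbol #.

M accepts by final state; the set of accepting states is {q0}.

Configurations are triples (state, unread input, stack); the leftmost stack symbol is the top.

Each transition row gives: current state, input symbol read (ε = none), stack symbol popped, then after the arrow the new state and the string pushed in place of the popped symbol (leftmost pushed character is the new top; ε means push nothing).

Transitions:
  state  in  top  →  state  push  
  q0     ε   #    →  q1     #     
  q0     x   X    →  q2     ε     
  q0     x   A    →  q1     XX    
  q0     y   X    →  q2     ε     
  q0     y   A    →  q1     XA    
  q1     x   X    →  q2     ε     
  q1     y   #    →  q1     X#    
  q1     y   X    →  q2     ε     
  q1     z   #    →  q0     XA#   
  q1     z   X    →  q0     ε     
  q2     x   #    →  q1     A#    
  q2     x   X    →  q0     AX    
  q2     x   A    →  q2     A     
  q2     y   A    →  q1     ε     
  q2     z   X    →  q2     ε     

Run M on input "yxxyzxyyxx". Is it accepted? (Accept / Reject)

(q0, yxxyzxyyxx, #) ⊢ (q1, yxxyzxyyxx, #) ⊢ (q1, xxyzxyyxx, X#) ⊢ (q2, xyzxyyxx, #) ⊢ (q1, yzxyyxx, A#)
No transition applies at (q1, yzxyyxx, A#); input not fully consumed.

Reject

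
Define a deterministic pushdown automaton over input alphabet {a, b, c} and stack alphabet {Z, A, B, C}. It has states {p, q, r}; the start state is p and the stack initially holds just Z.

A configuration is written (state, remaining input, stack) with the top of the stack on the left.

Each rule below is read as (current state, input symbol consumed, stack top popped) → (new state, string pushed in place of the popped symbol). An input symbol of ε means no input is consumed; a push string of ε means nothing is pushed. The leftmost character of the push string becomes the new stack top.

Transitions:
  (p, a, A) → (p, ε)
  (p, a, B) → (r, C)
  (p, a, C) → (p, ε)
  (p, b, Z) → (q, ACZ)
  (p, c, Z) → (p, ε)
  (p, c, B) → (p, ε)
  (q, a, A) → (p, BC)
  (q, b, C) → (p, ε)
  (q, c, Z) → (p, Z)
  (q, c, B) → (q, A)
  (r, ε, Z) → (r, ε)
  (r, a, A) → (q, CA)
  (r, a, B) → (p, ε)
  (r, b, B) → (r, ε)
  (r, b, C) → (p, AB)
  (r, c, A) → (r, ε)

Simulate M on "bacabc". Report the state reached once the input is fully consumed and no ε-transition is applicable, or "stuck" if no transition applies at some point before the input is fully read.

stuck

(p, bacabc, Z) ⊢ (q, acabc, ACZ) ⊢ (p, cabc, BCCZ) ⊢ (p, abc, CCZ) ⊢ (p, bc, CZ)
No transition for (p, b, top C); M blocks with input bc remaining.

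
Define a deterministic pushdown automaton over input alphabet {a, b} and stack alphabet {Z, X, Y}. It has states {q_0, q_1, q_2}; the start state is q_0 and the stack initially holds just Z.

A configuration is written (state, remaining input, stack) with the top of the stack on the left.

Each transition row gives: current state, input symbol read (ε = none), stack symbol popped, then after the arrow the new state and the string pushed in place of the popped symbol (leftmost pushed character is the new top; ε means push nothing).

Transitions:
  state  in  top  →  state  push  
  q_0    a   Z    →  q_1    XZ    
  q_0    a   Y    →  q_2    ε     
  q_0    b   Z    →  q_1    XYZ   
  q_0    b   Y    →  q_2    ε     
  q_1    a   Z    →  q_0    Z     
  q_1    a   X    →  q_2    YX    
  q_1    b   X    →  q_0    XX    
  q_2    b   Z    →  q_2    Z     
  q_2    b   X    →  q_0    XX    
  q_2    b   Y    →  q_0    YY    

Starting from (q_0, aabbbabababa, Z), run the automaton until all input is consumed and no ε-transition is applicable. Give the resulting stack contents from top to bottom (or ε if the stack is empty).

YXZ

(q_0, aabbbabababa, Z)
  read a, top Z: go to q_1, push XZ → (q_1, abbbabababa, XZ)
  read a, top X: go to q_2, push YX → (q_2, bbbabababa, YXZ)
  read b, top Y: go to q_0, push YY → (q_0, bbabababa, YYXZ)
  read b, top Y: go to q_2, push ε → (q_2, babababa, YXZ)
  read b, top Y: go to q_0, push YY → (q_0, abababa, YYXZ)
  read a, top Y: go to q_2, push ε → (q_2, bababa, YXZ)
  read b, top Y: go to q_0, push YY → (q_0, ababa, YYXZ)
  read a, top Y: go to q_2, push ε → (q_2, baba, YXZ)
  read b, top Y: go to q_0, push YY → (q_0, aba, YYXZ)
  read a, top Y: go to q_2, push ε → (q_2, ba, YXZ)
  read b, top Y: go to q_0, push YY → (q_0, a, YYXZ)
  read a, top Y: go to q_2, push ε → (q_2, ε, YXZ)
All input consumed in state q_2 with stack YXZ.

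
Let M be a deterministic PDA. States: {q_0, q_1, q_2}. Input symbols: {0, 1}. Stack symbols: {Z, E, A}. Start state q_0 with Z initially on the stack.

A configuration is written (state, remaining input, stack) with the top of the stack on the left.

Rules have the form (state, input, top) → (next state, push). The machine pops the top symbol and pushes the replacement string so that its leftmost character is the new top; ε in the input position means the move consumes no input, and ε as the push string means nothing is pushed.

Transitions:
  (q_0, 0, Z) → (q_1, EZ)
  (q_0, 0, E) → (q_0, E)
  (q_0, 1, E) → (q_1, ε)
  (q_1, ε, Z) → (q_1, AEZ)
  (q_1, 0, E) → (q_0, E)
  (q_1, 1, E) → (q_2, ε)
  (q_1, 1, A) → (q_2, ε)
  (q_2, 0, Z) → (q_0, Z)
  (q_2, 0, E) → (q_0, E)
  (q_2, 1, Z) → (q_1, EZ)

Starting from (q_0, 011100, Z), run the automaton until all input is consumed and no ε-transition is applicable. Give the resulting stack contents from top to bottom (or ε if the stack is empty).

EZ

(q_0, 011100, Z)
  read 0, top Z: go to q_1, push EZ → (q_1, 11100, EZ)
  read 1, top E: go to q_2, push ε → (q_2, 1100, Z)
  read 1, top Z: go to q_1, push EZ → (q_1, 100, EZ)
  read 1, top E: go to q_2, push ε → (q_2, 00, Z)
  read 0, top Z: go to q_0, push Z → (q_0, 0, Z)
  read 0, top Z: go to q_1, push EZ → (q_1, ε, EZ)
All input consumed in state q_1 with stack EZ.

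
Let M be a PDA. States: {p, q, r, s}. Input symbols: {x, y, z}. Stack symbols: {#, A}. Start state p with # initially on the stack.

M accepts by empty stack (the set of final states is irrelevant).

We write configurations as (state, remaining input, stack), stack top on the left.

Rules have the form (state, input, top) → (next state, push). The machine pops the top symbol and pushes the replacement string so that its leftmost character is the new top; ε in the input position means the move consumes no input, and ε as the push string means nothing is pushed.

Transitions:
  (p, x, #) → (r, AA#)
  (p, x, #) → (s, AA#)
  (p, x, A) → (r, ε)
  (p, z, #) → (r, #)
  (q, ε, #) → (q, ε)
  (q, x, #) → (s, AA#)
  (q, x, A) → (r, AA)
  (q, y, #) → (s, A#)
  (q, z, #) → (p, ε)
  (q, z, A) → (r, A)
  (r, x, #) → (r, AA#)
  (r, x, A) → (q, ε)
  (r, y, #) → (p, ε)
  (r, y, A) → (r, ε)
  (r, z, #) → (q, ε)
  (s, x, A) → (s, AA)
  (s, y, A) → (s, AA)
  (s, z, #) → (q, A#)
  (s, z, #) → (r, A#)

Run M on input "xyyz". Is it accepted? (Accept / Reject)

One accepting computation: (p, xyyz, #) ⊢ (r, yyz, AA#) ⊢ (r, yz, A#) ⊢ (r, z, #) ⊢ (q, ε, ε)
All input consumed and the stack is empty.

Accept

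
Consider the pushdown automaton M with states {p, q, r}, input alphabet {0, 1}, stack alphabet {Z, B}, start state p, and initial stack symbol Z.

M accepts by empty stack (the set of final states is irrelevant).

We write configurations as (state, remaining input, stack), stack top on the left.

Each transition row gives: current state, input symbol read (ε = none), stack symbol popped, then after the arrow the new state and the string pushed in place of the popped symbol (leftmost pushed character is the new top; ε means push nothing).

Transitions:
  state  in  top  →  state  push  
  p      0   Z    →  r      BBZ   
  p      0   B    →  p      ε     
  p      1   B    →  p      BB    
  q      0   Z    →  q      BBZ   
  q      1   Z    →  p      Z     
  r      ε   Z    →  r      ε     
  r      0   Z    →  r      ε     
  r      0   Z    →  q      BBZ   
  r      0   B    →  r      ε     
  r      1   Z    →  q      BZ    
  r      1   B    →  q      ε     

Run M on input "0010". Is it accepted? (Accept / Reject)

No computation consumes all input and empties the stack.

Reject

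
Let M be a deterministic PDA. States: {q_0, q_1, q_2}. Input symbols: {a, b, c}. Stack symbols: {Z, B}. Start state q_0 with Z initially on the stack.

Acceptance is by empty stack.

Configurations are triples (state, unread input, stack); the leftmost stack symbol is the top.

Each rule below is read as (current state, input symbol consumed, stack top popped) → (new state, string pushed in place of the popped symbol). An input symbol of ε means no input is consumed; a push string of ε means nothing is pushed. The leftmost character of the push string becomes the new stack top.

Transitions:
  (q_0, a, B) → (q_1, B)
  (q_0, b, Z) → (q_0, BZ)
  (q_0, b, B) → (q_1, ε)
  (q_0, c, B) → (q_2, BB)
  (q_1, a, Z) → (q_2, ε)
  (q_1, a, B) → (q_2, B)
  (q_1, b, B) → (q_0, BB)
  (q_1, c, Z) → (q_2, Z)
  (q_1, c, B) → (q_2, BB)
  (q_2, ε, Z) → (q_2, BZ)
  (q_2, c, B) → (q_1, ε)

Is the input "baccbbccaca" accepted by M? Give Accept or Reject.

(q_0, baccbbccaca, Z) ⊢ (q_0, accbbccaca, BZ) ⊢ (q_1, ccbbccaca, BZ) ⊢ (q_2, cbbccaca, BBZ) ⊢ (q_1, bbccaca, BZ) ⊢ (q_0, bccaca, BBZ) ⊢ (q_1, ccaca, BZ) ⊢ (q_2, caca, BBZ) ⊢ (q_1, aca, BZ) ⊢ (q_2, ca, BZ) ⊢ (q_1, a, Z) ⊢ (q_2, ε, ε)
All input consumed and the stack is empty.

Accept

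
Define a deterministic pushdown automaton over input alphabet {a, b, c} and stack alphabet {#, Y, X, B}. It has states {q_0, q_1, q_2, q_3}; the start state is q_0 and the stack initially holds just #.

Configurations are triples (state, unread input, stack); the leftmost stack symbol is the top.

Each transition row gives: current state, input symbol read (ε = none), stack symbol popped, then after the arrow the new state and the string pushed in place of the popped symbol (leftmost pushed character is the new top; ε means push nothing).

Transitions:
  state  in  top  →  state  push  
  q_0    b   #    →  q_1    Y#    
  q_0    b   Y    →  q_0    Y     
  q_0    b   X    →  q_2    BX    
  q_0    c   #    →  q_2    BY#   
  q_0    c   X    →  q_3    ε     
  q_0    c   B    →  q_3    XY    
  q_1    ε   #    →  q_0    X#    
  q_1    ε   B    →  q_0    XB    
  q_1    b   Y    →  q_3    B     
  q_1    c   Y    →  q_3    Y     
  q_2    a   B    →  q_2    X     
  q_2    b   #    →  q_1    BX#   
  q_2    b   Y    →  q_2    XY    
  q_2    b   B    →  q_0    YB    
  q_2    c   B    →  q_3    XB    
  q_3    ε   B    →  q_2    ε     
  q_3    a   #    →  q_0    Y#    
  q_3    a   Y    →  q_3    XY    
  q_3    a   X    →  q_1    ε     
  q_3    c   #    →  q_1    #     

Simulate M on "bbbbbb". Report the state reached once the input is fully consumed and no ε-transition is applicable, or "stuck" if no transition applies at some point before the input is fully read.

(q_0, bbbbbb, #)
  read b, top #: go to q_1, push Y# → (q_1, bbbbb, Y#)
  read b, top Y: go to q_3, push B → (q_3, bbbb, B#)
  ε-move, top B: go to q_2, push ε → (q_2, bbbb, #)
  read b, top #: go to q_1, push BX# → (q_1, bbb, BX#)
  ε-move, top B: go to q_0, push XB → (q_0, bbb, XBX#)
  read b, top X: go to q_2, push BX → (q_2, bb, BXBX#)
  read b, top B: go to q_0, push YB → (q_0, b, YBXBX#)
  read b, top Y: go to q_0, push Y → (q_0, ε, YBXBX#)
All input consumed; M is in state q_0.

q_0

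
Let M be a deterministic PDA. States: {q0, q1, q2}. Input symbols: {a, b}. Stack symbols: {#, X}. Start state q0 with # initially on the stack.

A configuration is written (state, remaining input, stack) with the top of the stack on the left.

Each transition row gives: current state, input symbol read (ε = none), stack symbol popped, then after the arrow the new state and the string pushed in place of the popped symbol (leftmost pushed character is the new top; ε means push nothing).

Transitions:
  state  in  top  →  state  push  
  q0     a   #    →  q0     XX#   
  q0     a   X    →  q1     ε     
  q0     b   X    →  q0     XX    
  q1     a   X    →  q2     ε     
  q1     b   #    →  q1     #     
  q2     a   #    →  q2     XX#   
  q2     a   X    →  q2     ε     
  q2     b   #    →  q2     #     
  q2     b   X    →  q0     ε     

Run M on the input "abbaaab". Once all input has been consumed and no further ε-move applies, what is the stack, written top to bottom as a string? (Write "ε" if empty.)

(q0, abbaaab, #)
  read a, top #: go to q0, push XX# → (q0, bbaaab, XX#)
  read b, top X: go to q0, push XX → (q0, baaab, XXX#)
  read b, top X: go to q0, push XX → (q0, aaab, XXXX#)
  read a, top X: go to q1, push ε → (q1, aab, XXX#)
  read a, top X: go to q2, push ε → (q2, ab, XX#)
  read a, top X: go to q2, push ε → (q2, b, X#)
  read b, top X: go to q0, push ε → (q0, ε, #)
All input consumed in state q0 with stack #.

#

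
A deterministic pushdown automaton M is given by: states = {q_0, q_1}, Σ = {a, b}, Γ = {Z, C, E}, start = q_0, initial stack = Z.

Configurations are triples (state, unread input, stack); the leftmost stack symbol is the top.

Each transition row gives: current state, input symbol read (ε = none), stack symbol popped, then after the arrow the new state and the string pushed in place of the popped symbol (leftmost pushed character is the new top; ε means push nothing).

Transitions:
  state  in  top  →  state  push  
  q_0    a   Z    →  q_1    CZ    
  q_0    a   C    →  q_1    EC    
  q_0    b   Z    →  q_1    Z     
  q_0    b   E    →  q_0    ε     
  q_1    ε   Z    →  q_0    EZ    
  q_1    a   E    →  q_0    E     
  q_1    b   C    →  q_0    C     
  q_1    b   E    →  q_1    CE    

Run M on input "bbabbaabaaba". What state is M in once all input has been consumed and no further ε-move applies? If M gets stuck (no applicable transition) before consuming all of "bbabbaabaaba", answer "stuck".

(q_0, bbabbaabaaba, Z)
  read b, top Z: go to q_1, push Z → (q_1, babbaabaaba, Z)
  ε-move, top Z: go to q_0, push EZ → (q_0, babbaabaaba, EZ)
  read b, top E: go to q_0, push ε → (q_0, abbaabaaba, Z)
  read a, top Z: go to q_1, push CZ → (q_1, bbaabaaba, CZ)
  read b, top C: go to q_0, push C → (q_0, baabaaba, CZ)
No transition for (q_0, b, top C); M blocks with input baabaaba remaining.

stuck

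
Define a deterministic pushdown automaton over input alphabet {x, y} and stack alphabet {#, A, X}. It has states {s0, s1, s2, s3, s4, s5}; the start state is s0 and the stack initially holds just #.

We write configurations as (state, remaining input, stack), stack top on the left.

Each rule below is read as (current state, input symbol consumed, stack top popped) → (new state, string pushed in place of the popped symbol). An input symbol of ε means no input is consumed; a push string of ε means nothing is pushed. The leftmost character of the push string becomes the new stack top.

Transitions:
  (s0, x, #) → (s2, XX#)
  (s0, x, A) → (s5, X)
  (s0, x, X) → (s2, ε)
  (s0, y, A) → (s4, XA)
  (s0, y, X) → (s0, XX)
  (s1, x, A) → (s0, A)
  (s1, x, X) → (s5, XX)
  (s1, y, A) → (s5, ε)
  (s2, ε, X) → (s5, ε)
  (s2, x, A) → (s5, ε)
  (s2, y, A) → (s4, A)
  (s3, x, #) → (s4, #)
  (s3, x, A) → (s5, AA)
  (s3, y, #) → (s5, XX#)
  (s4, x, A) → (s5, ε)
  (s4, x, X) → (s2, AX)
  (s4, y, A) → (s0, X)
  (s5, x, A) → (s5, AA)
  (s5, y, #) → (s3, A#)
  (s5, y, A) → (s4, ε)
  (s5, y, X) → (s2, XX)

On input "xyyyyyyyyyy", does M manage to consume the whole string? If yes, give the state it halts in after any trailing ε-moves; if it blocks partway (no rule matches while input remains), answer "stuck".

(s0, xyyyyyyyyyy, #)
  read x, top #: go to s2, push XX# → (s2, yyyyyyyyyy, XX#)
  ε-move, top X: go to s5, push ε → (s5, yyyyyyyyyy, X#)
  read y, top X: go to s2, push XX → (s2, yyyyyyyyy, XX#)
  ε-move, top X: go to s5, push ε → (s5, yyyyyyyyy, X#)
  read y, top X: go to s2, push XX → (s2, yyyyyyyy, XX#)
  ε-move, top X: go to s5, push ε → (s5, yyyyyyyy, X#)
  read y, top X: go to s2, push XX → (s2, yyyyyyy, XX#)
  ε-move, top X: go to s5, push ε → (s5, yyyyyyy, X#)
  read y, top X: go to s2, push XX → (s2, yyyyyy, XX#)
  ε-move, top X: go to s5, push ε → (s5, yyyyyy, X#)
  read y, top X: go to s2, push XX → (s2, yyyyy, XX#)
  ε-move, top X: go to s5, push ε → (s5, yyyyy, X#)
  read y, top X: go to s2, push XX → (s2, yyyy, XX#)
  ε-move, top X: go to s5, push ε → (s5, yyyy, X#)
  read y, top X: go to s2, push XX → (s2, yyy, XX#)
  ε-move, top X: go to s5, push ε → (s5, yyy, X#)
  read y, top X: go to s2, push XX → (s2, yy, XX#)
  ε-move, top X: go to s5, push ε → (s5, yy, X#)
  read y, top X: go to s2, push XX → (s2, y, XX#)
  ε-move, top X: go to s5, push ε → (s5, y, X#)
  read y, top X: go to s2, push XX → (s2, ε, XX#)
  ε-move, top X: go to s5, push ε → (s5, ε, X#)
All input consumed; M is in state s5.

s5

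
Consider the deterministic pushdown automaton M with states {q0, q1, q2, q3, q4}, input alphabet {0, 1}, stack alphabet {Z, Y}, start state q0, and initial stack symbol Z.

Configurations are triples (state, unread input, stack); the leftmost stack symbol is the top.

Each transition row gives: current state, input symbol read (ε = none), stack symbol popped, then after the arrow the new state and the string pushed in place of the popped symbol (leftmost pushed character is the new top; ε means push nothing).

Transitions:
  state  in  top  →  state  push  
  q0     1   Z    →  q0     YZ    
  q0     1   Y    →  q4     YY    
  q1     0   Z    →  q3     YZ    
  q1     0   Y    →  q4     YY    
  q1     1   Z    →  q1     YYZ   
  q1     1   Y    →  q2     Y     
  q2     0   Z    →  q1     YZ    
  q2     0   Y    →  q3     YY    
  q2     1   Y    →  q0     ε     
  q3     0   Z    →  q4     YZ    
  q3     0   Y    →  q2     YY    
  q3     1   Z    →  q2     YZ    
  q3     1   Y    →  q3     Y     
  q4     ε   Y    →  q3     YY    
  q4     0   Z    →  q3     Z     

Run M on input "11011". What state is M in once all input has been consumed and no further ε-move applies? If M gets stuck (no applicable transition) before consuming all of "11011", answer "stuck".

(q0, 11011, Z) ⊢ (q0, 1011, YZ) ⊢ (q4, 011, YYZ) ⊢ (q3, 011, YYYZ) ⊢ (q2, 11, YYYYZ) ⊢ (q0, 1, YYYZ) ⊢ (q4, ε, YYYYZ) ⊢ (q3, ε, YYYYYZ)
All input consumed; M is in state q3.

q3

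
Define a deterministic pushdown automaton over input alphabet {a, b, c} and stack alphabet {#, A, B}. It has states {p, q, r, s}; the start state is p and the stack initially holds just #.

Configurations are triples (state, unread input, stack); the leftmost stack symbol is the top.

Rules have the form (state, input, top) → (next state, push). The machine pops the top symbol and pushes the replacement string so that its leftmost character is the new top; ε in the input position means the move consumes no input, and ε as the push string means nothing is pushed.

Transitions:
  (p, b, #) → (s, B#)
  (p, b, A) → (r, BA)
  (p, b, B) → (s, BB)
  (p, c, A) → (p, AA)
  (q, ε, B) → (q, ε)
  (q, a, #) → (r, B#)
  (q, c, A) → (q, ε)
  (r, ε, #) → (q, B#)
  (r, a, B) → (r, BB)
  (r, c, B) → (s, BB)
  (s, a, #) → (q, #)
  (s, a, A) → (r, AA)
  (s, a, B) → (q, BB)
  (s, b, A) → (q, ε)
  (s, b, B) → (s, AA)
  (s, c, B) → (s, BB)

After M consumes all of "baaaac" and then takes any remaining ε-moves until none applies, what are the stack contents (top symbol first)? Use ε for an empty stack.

BBBB#

(p, baaaac, #)
  read b, top #: go to s, push B# → (s, aaaac, B#)
  read a, top B: go to q, push BB → (q, aaac, BB#)
  ε-move, top B: go to q, push ε → (q, aaac, B#)
  ε-move, top B: go to q, push ε → (q, aaac, #)
  read a, top #: go to r, push B# → (r, aac, B#)
  read a, top B: go to r, push BB → (r, ac, BB#)
  read a, top B: go to r, push BB → (r, c, BBB#)
  read c, top B: go to s, push BB → (s, ε, BBBB#)
All input consumed in state s with stack BBBB#.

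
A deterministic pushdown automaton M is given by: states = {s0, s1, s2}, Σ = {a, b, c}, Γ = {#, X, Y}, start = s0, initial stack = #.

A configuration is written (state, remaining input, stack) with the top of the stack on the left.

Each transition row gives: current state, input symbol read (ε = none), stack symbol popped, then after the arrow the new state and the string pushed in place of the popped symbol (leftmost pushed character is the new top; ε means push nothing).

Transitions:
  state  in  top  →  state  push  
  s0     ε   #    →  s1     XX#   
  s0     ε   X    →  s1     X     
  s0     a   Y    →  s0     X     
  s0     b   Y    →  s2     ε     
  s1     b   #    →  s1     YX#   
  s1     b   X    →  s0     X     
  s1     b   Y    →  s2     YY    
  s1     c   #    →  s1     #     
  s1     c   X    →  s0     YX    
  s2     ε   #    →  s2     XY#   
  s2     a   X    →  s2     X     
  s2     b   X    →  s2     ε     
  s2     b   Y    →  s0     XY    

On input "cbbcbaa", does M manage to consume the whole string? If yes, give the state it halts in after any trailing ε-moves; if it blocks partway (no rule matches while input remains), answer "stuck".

(s0, cbbcbaa, #)
  ε-move, top #: go to s1, push XX# → (s1, cbbcbaa, XX#)
  read c, top X: go to s0, push YX → (s0, bbcbaa, YXX#)
  read b, top Y: go to s2, push ε → (s2, bcbaa, XX#)
  read b, top X: go to s2, push ε → (s2, cbaa, X#)
No transition for (s2, c, top X); M blocks with input cbaa remaining.

stuck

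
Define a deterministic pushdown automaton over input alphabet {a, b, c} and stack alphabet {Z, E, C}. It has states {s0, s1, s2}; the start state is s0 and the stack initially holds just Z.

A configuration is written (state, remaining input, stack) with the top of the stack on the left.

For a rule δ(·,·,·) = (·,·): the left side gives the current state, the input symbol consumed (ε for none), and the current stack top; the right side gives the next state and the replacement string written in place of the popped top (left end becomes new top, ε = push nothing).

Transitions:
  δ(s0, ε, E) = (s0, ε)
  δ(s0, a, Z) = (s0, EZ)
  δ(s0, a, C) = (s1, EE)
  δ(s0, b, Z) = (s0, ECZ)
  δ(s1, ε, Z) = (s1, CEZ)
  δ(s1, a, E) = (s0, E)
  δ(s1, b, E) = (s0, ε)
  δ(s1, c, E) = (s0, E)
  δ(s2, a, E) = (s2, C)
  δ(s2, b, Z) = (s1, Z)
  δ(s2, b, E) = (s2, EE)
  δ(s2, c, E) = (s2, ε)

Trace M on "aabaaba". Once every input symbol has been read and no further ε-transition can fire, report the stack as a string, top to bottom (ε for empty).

(s0, aabaaba, Z)
  read a, top Z: go to s0, push EZ → (s0, abaaba, EZ)
  ε-move, top E: go to s0, push ε → (s0, abaaba, Z)
  read a, top Z: go to s0, push EZ → (s0, baaba, EZ)
  ε-move, top E: go to s0, push ε → (s0, baaba, Z)
  read b, top Z: go to s0, push ECZ → (s0, aaba, ECZ)
  ε-move, top E: go to s0, push ε → (s0, aaba, CZ)
  read a, top C: go to s1, push EE → (s1, aba, EEZ)
  read a, top E: go to s0, push E → (s0, ba, EEZ)
  ε-move, top E: go to s0, push ε → (s0, ba, EZ)
  ε-move, top E: go to s0, push ε → (s0, ba, Z)
  read b, top Z: go to s0, push ECZ → (s0, a, ECZ)
  ε-move, top E: go to s0, push ε → (s0, a, CZ)
  read a, top C: go to s1, push EE → (s1, ε, EEZ)
All input consumed in state s1 with stack EEZ.

EEZ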